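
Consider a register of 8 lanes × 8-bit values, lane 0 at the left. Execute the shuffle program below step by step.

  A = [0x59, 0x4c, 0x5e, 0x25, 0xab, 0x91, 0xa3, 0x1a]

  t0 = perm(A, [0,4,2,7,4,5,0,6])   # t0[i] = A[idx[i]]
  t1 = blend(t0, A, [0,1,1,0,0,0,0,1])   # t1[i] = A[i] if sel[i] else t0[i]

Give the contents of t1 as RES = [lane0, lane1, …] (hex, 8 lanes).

RES = [0x59, 0x4c, 0x5e, 0x1a, 0xab, 0x91, 0x59, 0x1a]

  t0: 59 ab 5e 1a ab 91 59 a3
  t1: 59 4c 5e 1a ab 91 59 1a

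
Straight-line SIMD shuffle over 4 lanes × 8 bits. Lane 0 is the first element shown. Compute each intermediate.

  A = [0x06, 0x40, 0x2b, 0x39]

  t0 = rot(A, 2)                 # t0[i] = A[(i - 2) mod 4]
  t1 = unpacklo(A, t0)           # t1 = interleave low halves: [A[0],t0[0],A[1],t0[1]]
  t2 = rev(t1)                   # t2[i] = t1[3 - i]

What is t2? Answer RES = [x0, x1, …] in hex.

t0 = [0x2b, 0x39, 0x06, 0x40]
t1 = [0x06, 0x2b, 0x40, 0x39]
t2 = [0x39, 0x40, 0x2b, 0x06]

RES = [ 0x39  0x40  0x2b  0x06 ]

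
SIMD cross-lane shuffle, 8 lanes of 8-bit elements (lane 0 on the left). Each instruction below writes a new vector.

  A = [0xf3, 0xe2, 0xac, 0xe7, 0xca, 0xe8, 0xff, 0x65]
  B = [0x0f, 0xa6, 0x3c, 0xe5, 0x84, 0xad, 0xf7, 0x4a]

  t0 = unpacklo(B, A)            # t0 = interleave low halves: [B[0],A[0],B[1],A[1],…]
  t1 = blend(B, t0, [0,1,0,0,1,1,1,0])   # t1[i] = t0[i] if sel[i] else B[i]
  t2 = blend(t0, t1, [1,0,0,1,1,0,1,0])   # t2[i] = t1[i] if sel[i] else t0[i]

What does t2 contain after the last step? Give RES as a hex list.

RES = [0x0f, 0xf3, 0xa6, 0xe5, 0x3c, 0xac, 0xe5, 0xe7]

  t0: 0f f3 a6 e2 3c ac e5 e7
  t1: 0f f3 3c e5 3c ac e5 4a
  t2: 0f f3 a6 e5 3c ac e5 e7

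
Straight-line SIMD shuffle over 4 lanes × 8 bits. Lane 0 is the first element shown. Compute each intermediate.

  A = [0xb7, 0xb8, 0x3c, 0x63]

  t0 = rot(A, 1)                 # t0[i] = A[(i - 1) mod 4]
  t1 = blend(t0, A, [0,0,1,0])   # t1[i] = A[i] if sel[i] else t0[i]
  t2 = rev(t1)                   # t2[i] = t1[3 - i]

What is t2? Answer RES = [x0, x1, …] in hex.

t0 = [0x63, 0xb7, 0xb8, 0x3c]
t1 = [0x63, 0xb7, 0x3c, 0x3c]
t2 = [0x3c, 0x3c, 0xb7, 0x63]

RES = [0x3c, 0x3c, 0xb7, 0x63]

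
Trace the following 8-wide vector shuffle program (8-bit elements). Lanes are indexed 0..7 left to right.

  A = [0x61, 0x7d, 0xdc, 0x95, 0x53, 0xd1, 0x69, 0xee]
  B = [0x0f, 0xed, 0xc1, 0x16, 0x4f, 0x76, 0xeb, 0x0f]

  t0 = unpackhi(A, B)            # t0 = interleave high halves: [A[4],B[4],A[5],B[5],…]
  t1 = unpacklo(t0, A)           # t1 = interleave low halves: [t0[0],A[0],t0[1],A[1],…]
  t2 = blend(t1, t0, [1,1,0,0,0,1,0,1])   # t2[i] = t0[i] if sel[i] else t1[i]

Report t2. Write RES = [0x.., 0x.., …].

  t0: 53 4f d1 76 69 eb ee 0f
  t1: 53 61 4f 7d d1 dc 76 95
  t2: 53 4f 4f 7d d1 eb 76 0f

RES = [0x53, 0x4f, 0x4f, 0x7d, 0xd1, 0xeb, 0x76, 0x0f]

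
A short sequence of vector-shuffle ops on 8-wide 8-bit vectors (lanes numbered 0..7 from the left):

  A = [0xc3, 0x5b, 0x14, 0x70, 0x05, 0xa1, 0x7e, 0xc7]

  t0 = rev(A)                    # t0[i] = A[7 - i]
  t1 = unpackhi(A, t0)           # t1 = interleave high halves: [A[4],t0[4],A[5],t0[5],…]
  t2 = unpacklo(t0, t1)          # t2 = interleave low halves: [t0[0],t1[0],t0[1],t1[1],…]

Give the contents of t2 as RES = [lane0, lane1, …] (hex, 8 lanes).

→ t0 |c7|7e|a1|05|70|14|5b|c3|
→ t1 |05|70|a1|14|7e|5b|c7|c3|
→ t2 |c7|05|7e|70|a1|a1|05|14|

RES = [0xc7, 0x05, 0x7e, 0x70, 0xa1, 0xa1, 0x05, 0x14]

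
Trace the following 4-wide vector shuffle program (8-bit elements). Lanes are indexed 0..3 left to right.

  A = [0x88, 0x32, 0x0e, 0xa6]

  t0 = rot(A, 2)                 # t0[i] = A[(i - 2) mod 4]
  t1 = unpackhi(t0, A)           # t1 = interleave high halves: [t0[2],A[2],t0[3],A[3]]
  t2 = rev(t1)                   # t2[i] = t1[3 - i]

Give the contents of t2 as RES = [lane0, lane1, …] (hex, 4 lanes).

RES = [ 0xa6  0x32  0x0e  0x88 ]

→ t0 |0e|a6|88|32|
→ t1 |88|0e|32|a6|
→ t2 |a6|32|0e|88|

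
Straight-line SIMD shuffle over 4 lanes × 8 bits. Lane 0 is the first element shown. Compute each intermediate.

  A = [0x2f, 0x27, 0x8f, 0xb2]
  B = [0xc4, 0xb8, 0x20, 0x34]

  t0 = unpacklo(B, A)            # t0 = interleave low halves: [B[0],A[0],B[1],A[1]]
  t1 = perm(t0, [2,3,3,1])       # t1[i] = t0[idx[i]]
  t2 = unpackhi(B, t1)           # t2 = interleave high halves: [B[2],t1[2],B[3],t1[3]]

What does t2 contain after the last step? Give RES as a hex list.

  t0: c4 2f b8 27
  t1: b8 27 27 2f
  t2: 20 27 34 2f

RES = [0x20, 0x27, 0x34, 0x2f]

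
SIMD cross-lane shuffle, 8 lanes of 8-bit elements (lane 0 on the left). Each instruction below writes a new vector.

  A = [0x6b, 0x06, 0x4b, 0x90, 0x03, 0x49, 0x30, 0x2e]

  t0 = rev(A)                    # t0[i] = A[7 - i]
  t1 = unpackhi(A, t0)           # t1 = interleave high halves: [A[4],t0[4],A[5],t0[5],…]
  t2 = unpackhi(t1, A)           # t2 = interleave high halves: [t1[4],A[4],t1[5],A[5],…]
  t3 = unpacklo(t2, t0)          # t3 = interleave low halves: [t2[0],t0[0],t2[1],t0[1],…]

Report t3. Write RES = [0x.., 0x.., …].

RES = [ 0x30  0x2e  0x03  0x30  0x06  0x49  0x49  0x03 ]

  t0: 2e 30 49 03 90 4b 06 6b
  t1: 03 90 49 4b 30 06 2e 6b
  t2: 30 03 06 49 2e 30 6b 2e
  t3: 30 2e 03 30 06 49 49 03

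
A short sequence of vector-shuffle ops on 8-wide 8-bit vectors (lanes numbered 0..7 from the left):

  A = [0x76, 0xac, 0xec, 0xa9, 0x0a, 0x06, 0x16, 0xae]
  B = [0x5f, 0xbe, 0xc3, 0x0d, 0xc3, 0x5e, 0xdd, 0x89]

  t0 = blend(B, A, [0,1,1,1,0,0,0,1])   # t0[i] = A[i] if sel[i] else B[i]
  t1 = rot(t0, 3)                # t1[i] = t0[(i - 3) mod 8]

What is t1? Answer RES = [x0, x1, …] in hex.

RES = [0x5e, 0xdd, 0xae, 0x5f, 0xac, 0xec, 0xa9, 0xc3]

t0 = [0x5f, 0xac, 0xec, 0xa9, 0xc3, 0x5e, 0xdd, 0xae]
t1 = [0x5e, 0xdd, 0xae, 0x5f, 0xac, 0xec, 0xa9, 0xc3]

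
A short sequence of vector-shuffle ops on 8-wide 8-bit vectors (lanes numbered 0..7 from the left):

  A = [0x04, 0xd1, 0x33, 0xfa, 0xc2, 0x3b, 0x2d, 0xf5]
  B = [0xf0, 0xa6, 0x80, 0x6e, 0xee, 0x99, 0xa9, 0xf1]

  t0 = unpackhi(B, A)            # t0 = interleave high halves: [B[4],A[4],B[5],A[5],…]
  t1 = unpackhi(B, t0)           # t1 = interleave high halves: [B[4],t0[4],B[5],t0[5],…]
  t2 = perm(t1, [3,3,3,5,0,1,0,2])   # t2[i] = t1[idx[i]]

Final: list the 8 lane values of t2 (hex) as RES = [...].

RES = [0x2d, 0x2d, 0x2d, 0xf1, 0xee, 0xa9, 0xee, 0x99]

t0 = [0xee, 0xc2, 0x99, 0x3b, 0xa9, 0x2d, 0xf1, 0xf5]
t1 = [0xee, 0xa9, 0x99, 0x2d, 0xa9, 0xf1, 0xf1, 0xf5]
t2 = [0x2d, 0x2d, 0x2d, 0xf1, 0xee, 0xa9, 0xee, 0x99]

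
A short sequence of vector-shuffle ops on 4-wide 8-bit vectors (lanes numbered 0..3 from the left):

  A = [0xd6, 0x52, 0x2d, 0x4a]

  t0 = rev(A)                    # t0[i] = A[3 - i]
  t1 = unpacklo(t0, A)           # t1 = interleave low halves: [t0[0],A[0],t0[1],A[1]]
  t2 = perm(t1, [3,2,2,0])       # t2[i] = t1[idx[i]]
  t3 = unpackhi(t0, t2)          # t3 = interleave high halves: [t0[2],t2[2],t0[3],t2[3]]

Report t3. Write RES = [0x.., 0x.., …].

t0 = [0x4a, 0x2d, 0x52, 0xd6]
t1 = [0x4a, 0xd6, 0x2d, 0x52]
t2 = [0x52, 0x2d, 0x2d, 0x4a]
t3 = [0x52, 0x2d, 0xd6, 0x4a]

RES = [0x52, 0x2d, 0xd6, 0x4a]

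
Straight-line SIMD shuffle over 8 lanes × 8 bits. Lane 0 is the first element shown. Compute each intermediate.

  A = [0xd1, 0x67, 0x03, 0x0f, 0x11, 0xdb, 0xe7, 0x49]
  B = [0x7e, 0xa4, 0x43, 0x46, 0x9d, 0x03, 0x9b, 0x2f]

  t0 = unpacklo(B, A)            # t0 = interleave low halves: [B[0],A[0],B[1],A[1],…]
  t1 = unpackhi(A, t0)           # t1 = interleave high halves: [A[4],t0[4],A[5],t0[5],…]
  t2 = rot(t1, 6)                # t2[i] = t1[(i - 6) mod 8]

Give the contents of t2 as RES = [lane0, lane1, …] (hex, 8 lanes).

t0 = [0x7e, 0xd1, 0xa4, 0x67, 0x43, 0x03, 0x46, 0x0f]
t1 = [0x11, 0x43, 0xdb, 0x03, 0xe7, 0x46, 0x49, 0x0f]
t2 = [0xdb, 0x03, 0xe7, 0x46, 0x49, 0x0f, 0x11, 0x43]

RES = [ 0xdb  0x03  0xe7  0x46  0x49  0x0f  0x11  0x43 ]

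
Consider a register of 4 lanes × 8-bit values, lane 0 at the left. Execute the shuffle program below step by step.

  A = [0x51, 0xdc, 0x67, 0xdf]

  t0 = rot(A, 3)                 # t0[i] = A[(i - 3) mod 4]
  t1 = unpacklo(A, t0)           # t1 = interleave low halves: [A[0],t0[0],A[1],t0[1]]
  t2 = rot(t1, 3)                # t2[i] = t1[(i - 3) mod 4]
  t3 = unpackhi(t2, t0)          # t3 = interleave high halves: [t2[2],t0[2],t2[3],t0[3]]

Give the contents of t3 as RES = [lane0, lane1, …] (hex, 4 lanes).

→ t0 |dc|67|df|51|
→ t1 |51|dc|dc|67|
→ t2 |dc|dc|67|51|
→ t3 |67|df|51|51|

RES = [0x67, 0xdf, 0x51, 0x51]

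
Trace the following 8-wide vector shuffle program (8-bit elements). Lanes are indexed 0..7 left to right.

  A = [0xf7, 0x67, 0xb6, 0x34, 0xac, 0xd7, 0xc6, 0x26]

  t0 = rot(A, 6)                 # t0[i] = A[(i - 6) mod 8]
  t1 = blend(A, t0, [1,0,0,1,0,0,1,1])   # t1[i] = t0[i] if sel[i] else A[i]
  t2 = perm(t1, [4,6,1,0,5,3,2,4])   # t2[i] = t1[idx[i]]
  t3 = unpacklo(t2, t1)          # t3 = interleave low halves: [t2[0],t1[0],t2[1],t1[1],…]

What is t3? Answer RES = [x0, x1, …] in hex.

RES = [0xac, 0xb6, 0xf7, 0x67, 0x67, 0xb6, 0xb6, 0xd7]

  t0: b6 34 ac d7 c6 26 f7 67
  t1: b6 67 b6 d7 ac d7 f7 67
  t2: ac f7 67 b6 d7 d7 b6 ac
  t3: ac b6 f7 67 67 b6 b6 d7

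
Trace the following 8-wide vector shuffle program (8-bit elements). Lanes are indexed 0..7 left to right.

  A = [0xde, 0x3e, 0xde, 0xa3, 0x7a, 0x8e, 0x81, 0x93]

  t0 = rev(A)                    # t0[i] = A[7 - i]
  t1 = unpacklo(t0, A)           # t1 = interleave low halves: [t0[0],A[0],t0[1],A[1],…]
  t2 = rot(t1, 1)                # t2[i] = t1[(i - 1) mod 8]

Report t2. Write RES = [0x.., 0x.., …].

RES = [0xa3, 0x93, 0xde, 0x81, 0x3e, 0x8e, 0xde, 0x7a]

  t0: 93 81 8e 7a a3 de 3e de
  t1: 93 de 81 3e 8e de 7a a3
  t2: a3 93 de 81 3e 8e de 7a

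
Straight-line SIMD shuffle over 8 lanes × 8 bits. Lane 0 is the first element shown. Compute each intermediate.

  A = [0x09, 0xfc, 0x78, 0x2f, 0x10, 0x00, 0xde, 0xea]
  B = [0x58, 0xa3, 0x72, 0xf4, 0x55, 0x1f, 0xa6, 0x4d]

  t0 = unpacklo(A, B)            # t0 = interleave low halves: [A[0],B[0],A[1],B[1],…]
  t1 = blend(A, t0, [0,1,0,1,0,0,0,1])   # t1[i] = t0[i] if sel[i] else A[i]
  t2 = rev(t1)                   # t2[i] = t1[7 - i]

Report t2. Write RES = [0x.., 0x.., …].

RES = [0xf4, 0xde, 0x00, 0x10, 0xa3, 0x78, 0x58, 0x09]

→ t0 |09|58|fc|a3|78|72|2f|f4|
→ t1 |09|58|78|a3|10|00|de|f4|
→ t2 |f4|de|00|10|a3|78|58|09|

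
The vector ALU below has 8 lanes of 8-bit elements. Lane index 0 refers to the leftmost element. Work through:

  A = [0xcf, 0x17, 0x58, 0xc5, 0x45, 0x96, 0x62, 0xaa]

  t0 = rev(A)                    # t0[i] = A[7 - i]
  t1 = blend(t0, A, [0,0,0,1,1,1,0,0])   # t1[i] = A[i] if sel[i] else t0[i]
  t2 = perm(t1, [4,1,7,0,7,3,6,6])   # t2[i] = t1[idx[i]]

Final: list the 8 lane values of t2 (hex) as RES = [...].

RES = [0x45, 0x62, 0xcf, 0xaa, 0xcf, 0xc5, 0x17, 0x17]

→ t0 |aa|62|96|45|c5|58|17|cf|
→ t1 |aa|62|96|c5|45|96|17|cf|
→ t2 |45|62|cf|aa|cf|c5|17|17|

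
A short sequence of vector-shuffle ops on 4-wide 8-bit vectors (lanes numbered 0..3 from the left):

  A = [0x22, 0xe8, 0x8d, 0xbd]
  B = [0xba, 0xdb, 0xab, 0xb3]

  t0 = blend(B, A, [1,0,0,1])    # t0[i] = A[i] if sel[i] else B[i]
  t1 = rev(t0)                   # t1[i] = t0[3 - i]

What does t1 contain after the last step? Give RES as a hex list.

RES = [ 0xbd  0xab  0xdb  0x22 ]

→ t0 |22|db|ab|bd|
→ t1 |bd|ab|db|22|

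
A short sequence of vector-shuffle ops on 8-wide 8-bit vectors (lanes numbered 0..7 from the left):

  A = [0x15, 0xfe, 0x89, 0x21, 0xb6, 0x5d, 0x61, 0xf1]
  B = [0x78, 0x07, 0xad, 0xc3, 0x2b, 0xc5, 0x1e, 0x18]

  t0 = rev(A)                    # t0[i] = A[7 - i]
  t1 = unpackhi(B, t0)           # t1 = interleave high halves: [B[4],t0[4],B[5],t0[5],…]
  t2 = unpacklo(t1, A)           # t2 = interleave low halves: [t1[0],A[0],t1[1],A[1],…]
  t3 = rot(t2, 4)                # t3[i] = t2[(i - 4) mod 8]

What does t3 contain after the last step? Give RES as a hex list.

RES = [ 0xc5  0x89  0x89  0x21  0x2b  0x15  0x21  0xfe ]

t0 = [0xf1, 0x61, 0x5d, 0xb6, 0x21, 0x89, 0xfe, 0x15]
t1 = [0x2b, 0x21, 0xc5, 0x89, 0x1e, 0xfe, 0x18, 0x15]
t2 = [0x2b, 0x15, 0x21, 0xfe, 0xc5, 0x89, 0x89, 0x21]
t3 = [0xc5, 0x89, 0x89, 0x21, 0x2b, 0x15, 0x21, 0xfe]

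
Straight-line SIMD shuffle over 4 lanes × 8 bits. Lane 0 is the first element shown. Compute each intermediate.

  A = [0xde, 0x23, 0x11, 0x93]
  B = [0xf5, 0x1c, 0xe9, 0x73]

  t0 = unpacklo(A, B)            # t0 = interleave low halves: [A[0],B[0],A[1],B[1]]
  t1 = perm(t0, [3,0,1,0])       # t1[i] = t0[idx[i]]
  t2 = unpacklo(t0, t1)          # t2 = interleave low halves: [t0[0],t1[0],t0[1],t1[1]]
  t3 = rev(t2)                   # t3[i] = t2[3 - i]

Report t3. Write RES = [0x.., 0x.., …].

RES = [0xde, 0xf5, 0x1c, 0xde]

t0 = [0xde, 0xf5, 0x23, 0x1c]
t1 = [0x1c, 0xde, 0xf5, 0xde]
t2 = [0xde, 0x1c, 0xf5, 0xde]
t3 = [0xde, 0xf5, 0x1c, 0xde]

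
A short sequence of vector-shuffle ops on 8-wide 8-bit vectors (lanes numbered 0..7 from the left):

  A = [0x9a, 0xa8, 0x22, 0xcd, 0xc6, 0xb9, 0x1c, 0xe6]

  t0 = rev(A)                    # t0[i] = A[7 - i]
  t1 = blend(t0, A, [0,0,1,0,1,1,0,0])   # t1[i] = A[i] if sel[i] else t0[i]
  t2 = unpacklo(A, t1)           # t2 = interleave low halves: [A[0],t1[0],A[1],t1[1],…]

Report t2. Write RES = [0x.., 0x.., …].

RES = [ 0x9a  0xe6  0xa8  0x1c  0x22  0x22  0xcd  0xc6 ]

→ t0 |e6|1c|b9|c6|cd|22|a8|9a|
→ t1 |e6|1c|22|c6|c6|b9|a8|9a|
→ t2 |9a|e6|a8|1c|22|22|cd|c6|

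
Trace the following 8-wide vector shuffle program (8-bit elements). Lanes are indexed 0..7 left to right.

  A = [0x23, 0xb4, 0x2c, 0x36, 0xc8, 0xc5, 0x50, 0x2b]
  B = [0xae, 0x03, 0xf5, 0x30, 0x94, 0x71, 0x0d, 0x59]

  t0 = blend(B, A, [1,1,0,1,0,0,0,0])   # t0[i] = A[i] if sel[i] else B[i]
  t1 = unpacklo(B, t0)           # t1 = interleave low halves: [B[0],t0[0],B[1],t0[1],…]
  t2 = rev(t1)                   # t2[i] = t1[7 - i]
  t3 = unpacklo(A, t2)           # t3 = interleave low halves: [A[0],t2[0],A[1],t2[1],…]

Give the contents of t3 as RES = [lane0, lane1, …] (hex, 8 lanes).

  t0: 23 b4 f5 36 94 71 0d 59
  t1: ae 23 03 b4 f5 f5 30 36
  t2: 36 30 f5 f5 b4 03 23 ae
  t3: 23 36 b4 30 2c f5 36 f5

RES = [0x23, 0x36, 0xb4, 0x30, 0x2c, 0xf5, 0x36, 0xf5]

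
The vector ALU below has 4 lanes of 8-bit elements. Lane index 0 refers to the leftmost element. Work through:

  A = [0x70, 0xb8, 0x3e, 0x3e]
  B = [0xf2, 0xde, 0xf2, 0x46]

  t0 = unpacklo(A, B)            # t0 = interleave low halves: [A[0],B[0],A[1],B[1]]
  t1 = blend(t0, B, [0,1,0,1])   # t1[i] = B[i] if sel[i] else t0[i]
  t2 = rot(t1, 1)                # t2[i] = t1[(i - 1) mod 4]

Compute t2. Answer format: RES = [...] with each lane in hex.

  t0: 70 f2 b8 de
  t1: 70 de b8 46
  t2: 46 70 de b8

RES = [ 0x46  0x70  0xde  0xb8 ]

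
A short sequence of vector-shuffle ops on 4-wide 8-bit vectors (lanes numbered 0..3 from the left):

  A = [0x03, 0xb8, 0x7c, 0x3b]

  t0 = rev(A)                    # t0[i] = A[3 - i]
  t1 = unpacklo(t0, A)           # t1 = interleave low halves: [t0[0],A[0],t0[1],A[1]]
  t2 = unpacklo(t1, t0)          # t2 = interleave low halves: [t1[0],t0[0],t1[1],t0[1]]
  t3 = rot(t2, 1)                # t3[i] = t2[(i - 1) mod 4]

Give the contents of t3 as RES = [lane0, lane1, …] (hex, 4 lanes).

→ t0 |3b|7c|b8|03|
→ t1 |3b|03|7c|b8|
→ t2 |3b|3b|03|7c|
→ t3 |7c|3b|3b|03|

RES = [0x7c, 0x3b, 0x3b, 0x03]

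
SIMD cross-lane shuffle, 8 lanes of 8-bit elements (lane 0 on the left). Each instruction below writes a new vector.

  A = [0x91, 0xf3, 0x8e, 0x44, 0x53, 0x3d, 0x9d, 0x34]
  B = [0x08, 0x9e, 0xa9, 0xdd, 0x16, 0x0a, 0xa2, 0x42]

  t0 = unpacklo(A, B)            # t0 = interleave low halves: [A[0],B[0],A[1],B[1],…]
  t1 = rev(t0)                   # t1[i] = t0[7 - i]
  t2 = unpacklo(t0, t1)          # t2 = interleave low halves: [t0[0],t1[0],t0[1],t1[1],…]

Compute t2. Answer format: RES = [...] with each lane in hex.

RES = [0x91, 0xdd, 0x08, 0x44, 0xf3, 0xa9, 0x9e, 0x8e]

→ t0 |91|08|f3|9e|8e|a9|44|dd|
→ t1 |dd|44|a9|8e|9e|f3|08|91|
→ t2 |91|dd|08|44|f3|a9|9e|8e|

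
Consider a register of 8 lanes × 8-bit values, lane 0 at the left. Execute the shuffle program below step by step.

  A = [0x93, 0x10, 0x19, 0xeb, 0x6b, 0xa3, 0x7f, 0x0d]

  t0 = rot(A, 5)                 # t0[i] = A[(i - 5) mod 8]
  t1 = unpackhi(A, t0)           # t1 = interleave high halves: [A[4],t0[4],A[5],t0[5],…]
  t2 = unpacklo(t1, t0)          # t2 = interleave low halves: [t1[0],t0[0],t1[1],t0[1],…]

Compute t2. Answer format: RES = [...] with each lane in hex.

t0 = [0xeb, 0x6b, 0xa3, 0x7f, 0x0d, 0x93, 0x10, 0x19]
t1 = [0x6b, 0x0d, 0xa3, 0x93, 0x7f, 0x10, 0x0d, 0x19]
t2 = [0x6b, 0xeb, 0x0d, 0x6b, 0xa3, 0xa3, 0x93, 0x7f]

RES = [0x6b, 0xeb, 0x0d, 0x6b, 0xa3, 0xa3, 0x93, 0x7f]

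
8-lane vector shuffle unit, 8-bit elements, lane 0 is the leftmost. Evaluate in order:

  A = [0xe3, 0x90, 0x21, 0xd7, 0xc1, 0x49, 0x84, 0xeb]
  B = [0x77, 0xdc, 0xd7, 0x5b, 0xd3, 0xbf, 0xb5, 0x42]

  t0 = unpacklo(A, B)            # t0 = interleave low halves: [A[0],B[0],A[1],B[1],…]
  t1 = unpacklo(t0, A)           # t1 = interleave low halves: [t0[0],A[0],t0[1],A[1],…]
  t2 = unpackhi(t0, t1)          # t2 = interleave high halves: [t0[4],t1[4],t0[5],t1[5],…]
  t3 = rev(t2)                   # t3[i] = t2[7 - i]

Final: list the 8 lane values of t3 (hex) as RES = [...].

RES = [ 0xd7  0x5b  0xdc  0xd7  0x21  0xd7  0x90  0x21 ]

→ t0 |e3|77|90|dc|21|d7|d7|5b|
→ t1 |e3|e3|77|90|90|21|dc|d7|
→ t2 |21|90|d7|21|d7|dc|5b|d7|
→ t3 |d7|5b|dc|d7|21|d7|90|21|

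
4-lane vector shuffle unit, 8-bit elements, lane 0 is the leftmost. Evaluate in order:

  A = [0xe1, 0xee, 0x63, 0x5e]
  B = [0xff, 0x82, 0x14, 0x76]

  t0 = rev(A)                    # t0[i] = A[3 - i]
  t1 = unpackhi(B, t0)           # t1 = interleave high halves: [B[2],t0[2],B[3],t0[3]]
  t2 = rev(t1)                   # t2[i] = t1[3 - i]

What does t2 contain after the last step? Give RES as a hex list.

RES = [ 0xe1  0x76  0xee  0x14 ]

→ t0 |5e|63|ee|e1|
→ t1 |14|ee|76|e1|
→ t2 |e1|76|ee|14|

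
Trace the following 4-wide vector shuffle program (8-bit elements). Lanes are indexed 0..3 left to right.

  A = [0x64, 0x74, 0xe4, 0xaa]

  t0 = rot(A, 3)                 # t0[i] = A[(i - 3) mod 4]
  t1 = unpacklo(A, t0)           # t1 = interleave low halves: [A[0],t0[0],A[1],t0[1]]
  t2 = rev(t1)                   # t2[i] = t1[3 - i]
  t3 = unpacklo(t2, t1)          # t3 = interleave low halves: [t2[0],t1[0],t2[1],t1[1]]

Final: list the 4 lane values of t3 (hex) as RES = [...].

t0 = [0x74, 0xe4, 0xaa, 0x64]
t1 = [0x64, 0x74, 0x74, 0xe4]
t2 = [0xe4, 0x74, 0x74, 0x64]
t3 = [0xe4, 0x64, 0x74, 0x74]

RES = [ 0xe4  0x64  0x74  0x74 ]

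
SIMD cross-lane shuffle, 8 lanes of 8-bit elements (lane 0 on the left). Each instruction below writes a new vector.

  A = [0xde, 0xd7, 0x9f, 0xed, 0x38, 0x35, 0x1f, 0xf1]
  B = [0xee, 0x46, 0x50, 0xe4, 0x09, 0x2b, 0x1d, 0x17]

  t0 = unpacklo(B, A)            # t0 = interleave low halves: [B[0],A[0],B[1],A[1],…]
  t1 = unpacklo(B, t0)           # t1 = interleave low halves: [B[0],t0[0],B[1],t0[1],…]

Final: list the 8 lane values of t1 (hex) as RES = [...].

RES = [0xee, 0xee, 0x46, 0xde, 0x50, 0x46, 0xe4, 0xd7]

  t0: ee de 46 d7 50 9f e4 ed
  t1: ee ee 46 de 50 46 e4 d7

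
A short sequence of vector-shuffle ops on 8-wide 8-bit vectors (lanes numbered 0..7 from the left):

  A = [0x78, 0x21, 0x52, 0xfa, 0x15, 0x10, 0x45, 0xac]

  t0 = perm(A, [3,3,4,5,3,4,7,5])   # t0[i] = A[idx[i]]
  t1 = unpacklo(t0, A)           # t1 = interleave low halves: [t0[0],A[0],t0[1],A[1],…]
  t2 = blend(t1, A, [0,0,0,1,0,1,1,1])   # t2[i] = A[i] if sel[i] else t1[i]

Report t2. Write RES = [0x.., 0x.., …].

t0 = [0xfa, 0xfa, 0x15, 0x10, 0xfa, 0x15, 0xac, 0x10]
t1 = [0xfa, 0x78, 0xfa, 0x21, 0x15, 0x52, 0x10, 0xfa]
t2 = [0xfa, 0x78, 0xfa, 0xfa, 0x15, 0x10, 0x45, 0xac]

RES = [0xfa, 0x78, 0xfa, 0xfa, 0x15, 0x10, 0x45, 0xac]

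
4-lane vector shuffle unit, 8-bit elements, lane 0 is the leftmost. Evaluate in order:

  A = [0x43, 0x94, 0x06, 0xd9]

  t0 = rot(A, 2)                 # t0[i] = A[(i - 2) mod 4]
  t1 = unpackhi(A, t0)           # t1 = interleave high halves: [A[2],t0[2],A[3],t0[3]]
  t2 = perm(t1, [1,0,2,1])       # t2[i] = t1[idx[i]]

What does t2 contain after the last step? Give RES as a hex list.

RES = [ 0x43  0x06  0xd9  0x43 ]

→ t0 |06|d9|43|94|
→ t1 |06|43|d9|94|
→ t2 |43|06|d9|43|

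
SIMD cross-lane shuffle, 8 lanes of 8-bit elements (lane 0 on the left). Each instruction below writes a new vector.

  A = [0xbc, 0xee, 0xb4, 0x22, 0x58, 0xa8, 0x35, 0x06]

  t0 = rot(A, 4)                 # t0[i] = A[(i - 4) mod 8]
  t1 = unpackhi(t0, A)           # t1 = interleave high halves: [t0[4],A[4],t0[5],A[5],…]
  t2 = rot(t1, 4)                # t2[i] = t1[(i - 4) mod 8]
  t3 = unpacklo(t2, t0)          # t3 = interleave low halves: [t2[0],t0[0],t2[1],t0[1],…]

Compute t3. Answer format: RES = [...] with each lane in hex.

RES = [ 0xb4  0x58  0x35  0xa8  0x22  0x35  0x06  0x06 ]

  t0: 58 a8 35 06 bc ee b4 22
  t1: bc 58 ee a8 b4 35 22 06
  t2: b4 35 22 06 bc 58 ee a8
  t3: b4 58 35 a8 22 35 06 06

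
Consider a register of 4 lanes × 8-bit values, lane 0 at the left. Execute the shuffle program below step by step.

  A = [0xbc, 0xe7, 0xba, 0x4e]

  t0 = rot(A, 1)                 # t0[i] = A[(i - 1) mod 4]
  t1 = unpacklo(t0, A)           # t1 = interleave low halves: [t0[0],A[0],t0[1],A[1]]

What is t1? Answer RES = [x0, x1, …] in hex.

t0 = [0x4e, 0xbc, 0xe7, 0xba]
t1 = [0x4e, 0xbc, 0xbc, 0xe7]

RES = [0x4e, 0xbc, 0xbc, 0xe7]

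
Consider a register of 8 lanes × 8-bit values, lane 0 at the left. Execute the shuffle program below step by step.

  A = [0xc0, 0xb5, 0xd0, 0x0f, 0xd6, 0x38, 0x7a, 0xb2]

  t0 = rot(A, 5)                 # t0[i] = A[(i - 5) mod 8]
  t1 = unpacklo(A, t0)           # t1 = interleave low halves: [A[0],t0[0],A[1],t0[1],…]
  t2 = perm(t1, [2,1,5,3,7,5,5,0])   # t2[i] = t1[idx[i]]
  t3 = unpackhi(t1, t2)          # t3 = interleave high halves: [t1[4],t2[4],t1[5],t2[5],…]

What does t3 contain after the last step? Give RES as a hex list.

RES = [0xd0, 0x7a, 0x38, 0x38, 0x0f, 0x38, 0x7a, 0xc0]

  t0: 0f d6 38 7a b2 c0 b5 d0
  t1: c0 0f b5 d6 d0 38 0f 7a
  t2: b5 0f 38 d6 7a 38 38 c0
  t3: d0 7a 38 38 0f 38 7a c0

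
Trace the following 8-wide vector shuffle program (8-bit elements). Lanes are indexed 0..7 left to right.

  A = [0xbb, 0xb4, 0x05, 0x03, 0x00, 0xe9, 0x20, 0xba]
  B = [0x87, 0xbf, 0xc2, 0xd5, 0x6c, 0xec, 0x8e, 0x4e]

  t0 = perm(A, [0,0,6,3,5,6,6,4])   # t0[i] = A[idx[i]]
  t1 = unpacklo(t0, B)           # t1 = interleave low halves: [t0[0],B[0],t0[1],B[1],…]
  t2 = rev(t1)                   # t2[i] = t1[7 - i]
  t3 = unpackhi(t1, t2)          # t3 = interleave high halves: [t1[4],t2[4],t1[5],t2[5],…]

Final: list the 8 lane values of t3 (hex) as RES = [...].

RES = [0x20, 0xbf, 0xc2, 0xbb, 0x03, 0x87, 0xd5, 0xbb]

t0 = [0xbb, 0xbb, 0x20, 0x03, 0xe9, 0x20, 0x20, 0x00]
t1 = [0xbb, 0x87, 0xbb, 0xbf, 0x20, 0xc2, 0x03, 0xd5]
t2 = [0xd5, 0x03, 0xc2, 0x20, 0xbf, 0xbb, 0x87, 0xbb]
t3 = [0x20, 0xbf, 0xc2, 0xbb, 0x03, 0x87, 0xd5, 0xbb]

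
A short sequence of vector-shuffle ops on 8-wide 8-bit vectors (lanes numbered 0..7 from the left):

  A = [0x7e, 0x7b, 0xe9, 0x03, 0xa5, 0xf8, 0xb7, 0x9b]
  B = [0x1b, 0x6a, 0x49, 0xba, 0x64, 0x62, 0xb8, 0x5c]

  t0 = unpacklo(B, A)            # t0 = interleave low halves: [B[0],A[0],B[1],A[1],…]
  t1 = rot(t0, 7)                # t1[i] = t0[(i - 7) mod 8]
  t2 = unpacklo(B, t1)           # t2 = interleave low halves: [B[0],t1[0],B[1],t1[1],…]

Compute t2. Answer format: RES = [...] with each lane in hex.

RES = [0x1b, 0x7e, 0x6a, 0x6a, 0x49, 0x7b, 0xba, 0x49]

t0 = [0x1b, 0x7e, 0x6a, 0x7b, 0x49, 0xe9, 0xba, 0x03]
t1 = [0x7e, 0x6a, 0x7b, 0x49, 0xe9, 0xba, 0x03, 0x1b]
t2 = [0x1b, 0x7e, 0x6a, 0x6a, 0x49, 0x7b, 0xba, 0x49]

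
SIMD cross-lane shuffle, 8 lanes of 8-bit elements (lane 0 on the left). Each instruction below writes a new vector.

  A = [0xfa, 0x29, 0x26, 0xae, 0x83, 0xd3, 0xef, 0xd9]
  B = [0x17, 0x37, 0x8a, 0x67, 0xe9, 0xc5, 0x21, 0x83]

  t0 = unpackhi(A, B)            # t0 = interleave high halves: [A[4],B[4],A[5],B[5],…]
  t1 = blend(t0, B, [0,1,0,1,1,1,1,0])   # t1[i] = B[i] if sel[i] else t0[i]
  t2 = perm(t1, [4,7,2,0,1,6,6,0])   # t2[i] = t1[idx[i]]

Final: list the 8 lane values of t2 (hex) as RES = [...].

RES = [ 0xe9  0x83  0xd3  0x83  0x37  0x21  0x21  0x83 ]

→ t0 |83|e9|d3|c5|ef|21|d9|83|
→ t1 |83|37|d3|67|e9|c5|21|83|
→ t2 |e9|83|d3|83|37|21|21|83|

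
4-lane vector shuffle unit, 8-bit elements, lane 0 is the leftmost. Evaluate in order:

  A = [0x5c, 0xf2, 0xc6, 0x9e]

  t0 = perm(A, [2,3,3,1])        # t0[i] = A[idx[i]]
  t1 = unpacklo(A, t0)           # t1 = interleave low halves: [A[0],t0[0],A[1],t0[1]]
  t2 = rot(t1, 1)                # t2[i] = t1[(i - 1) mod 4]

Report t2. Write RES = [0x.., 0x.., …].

  t0: c6 9e 9e f2
  t1: 5c c6 f2 9e
  t2: 9e 5c c6 f2

RES = [ 0x9e  0x5c  0xc6  0xf2 ]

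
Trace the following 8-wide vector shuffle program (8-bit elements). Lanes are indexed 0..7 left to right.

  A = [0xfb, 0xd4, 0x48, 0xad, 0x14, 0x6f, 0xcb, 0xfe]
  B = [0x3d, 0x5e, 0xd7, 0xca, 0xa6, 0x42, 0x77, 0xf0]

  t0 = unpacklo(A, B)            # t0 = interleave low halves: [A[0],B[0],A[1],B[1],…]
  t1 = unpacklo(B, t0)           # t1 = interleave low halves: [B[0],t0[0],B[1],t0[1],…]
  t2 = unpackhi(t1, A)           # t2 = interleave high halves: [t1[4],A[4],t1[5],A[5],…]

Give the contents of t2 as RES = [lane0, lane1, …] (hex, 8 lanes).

RES = [0xd7, 0x14, 0xd4, 0x6f, 0xca, 0xcb, 0x5e, 0xfe]

→ t0 |fb|3d|d4|5e|48|d7|ad|ca|
→ t1 |3d|fb|5e|3d|d7|d4|ca|5e|
→ t2 |d7|14|d4|6f|ca|cb|5e|fe|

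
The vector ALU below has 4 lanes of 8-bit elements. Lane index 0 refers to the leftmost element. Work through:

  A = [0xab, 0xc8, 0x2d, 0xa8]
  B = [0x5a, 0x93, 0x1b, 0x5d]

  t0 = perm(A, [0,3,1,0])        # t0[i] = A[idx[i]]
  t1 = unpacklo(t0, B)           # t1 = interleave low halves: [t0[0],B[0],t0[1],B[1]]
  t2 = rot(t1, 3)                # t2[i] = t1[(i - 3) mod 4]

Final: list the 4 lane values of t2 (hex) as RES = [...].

RES = [0x5a, 0xa8, 0x93, 0xab]

  t0: ab a8 c8 ab
  t1: ab 5a a8 93
  t2: 5a a8 93 ab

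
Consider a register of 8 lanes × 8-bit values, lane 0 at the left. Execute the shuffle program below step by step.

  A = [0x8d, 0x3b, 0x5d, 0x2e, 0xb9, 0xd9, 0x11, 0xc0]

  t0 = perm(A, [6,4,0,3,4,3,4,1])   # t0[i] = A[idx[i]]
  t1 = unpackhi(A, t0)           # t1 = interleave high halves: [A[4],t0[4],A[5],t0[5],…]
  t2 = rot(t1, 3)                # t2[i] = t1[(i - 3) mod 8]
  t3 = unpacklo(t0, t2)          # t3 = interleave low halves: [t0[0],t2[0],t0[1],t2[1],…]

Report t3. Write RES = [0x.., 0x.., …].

RES = [0x11, 0xb9, 0xb9, 0xc0, 0x8d, 0x3b, 0x2e, 0xb9]

  t0: 11 b9 8d 2e b9 2e b9 3b
  t1: b9 b9 d9 2e 11 b9 c0 3b
  t2: b9 c0 3b b9 b9 d9 2e 11
  t3: 11 b9 b9 c0 8d 3b 2e b9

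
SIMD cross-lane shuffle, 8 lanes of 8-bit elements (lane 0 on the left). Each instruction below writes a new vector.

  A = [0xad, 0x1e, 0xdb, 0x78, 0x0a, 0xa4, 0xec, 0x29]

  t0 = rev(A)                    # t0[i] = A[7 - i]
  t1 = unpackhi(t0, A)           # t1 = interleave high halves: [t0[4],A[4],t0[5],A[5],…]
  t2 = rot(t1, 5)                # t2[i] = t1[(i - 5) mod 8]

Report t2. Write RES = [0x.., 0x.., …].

→ t0 |29|ec|a4|0a|78|db|1e|ad|
→ t1 |78|0a|db|a4|1e|ec|ad|29|
→ t2 |a4|1e|ec|ad|29|78|0a|db|

RES = [0xa4, 0x1e, 0xec, 0xad, 0x29, 0x78, 0x0a, 0xdb]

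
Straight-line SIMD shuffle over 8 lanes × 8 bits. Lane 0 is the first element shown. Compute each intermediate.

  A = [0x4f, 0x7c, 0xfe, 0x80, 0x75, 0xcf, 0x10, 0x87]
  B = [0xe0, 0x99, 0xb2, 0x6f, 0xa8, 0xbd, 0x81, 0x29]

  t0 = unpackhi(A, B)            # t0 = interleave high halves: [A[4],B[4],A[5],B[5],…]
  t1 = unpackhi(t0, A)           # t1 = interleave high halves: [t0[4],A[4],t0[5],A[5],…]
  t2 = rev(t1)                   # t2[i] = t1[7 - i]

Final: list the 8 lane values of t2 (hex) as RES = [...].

t0 = [0x75, 0xa8, 0xcf, 0xbd, 0x10, 0x81, 0x87, 0x29]
t1 = [0x10, 0x75, 0x81, 0xcf, 0x87, 0x10, 0x29, 0x87]
t2 = [0x87, 0x29, 0x10, 0x87, 0xcf, 0x81, 0x75, 0x10]

RES = [ 0x87  0x29  0x10  0x87  0xcf  0x81  0x75  0x10 ]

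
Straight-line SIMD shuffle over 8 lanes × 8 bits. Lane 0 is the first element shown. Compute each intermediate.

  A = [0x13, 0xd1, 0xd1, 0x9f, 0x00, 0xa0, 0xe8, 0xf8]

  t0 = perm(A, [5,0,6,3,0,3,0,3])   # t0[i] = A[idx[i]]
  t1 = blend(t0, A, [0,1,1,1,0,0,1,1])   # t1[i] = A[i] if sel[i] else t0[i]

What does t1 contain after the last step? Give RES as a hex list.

RES = [0xa0, 0xd1, 0xd1, 0x9f, 0x13, 0x9f, 0xe8, 0xf8]

  t0: a0 13 e8 9f 13 9f 13 9f
  t1: a0 d1 d1 9f 13 9f e8 f8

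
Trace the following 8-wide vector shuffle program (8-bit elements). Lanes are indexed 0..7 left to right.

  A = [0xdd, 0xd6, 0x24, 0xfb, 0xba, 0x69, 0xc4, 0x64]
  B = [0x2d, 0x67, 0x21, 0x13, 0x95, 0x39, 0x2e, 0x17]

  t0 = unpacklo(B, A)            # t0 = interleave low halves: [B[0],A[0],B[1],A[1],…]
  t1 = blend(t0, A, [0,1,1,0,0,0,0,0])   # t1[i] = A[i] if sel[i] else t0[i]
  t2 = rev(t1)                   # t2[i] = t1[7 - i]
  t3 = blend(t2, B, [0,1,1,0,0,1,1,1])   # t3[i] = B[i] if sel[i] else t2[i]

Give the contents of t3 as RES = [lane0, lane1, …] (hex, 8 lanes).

→ t0 |2d|dd|67|d6|21|24|13|fb|
→ t1 |2d|d6|24|d6|21|24|13|fb|
→ t2 |fb|13|24|21|d6|24|d6|2d|
→ t3 |fb|67|21|21|d6|39|2e|17|

RES = [ 0xfb  0x67  0x21  0x21  0xd6  0x39  0x2e  0x17 ]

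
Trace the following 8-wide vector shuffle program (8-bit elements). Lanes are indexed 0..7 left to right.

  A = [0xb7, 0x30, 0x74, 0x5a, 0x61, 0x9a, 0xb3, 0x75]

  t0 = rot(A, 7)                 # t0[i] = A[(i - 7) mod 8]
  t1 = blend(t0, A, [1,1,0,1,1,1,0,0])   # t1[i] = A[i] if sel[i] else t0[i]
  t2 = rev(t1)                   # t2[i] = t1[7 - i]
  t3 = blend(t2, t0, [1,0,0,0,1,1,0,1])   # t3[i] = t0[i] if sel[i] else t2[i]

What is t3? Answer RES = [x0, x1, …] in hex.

RES = [0x30, 0x75, 0x9a, 0x61, 0x9a, 0xb3, 0x30, 0xb7]

  t0: 30 74 5a 61 9a b3 75 b7
  t1: b7 30 5a 5a 61 9a 75 b7
  t2: b7 75 9a 61 5a 5a 30 b7
  t3: 30 75 9a 61 9a b3 30 b7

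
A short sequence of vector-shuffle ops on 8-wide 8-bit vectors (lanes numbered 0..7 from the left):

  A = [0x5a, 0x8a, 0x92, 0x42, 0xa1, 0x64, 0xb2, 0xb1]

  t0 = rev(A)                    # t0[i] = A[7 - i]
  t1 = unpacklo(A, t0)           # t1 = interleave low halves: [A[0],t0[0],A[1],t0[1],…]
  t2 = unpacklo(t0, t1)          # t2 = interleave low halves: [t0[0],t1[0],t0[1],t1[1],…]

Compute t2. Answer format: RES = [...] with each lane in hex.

RES = [ 0xb1  0x5a  0xb2  0xb1  0x64  0x8a  0xa1  0xb2 ]

→ t0 |b1|b2|64|a1|42|92|8a|5a|
→ t1 |5a|b1|8a|b2|92|64|42|a1|
→ t2 |b1|5a|b2|b1|64|8a|a1|b2|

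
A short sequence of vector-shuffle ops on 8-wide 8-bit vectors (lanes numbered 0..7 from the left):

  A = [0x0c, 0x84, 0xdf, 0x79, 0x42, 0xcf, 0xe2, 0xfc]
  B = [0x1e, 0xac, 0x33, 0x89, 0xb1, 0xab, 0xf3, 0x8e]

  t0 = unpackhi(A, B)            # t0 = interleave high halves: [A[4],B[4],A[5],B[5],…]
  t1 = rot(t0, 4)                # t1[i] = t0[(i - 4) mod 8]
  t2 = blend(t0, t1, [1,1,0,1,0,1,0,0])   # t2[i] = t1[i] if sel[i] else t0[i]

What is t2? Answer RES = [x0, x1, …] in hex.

RES = [0xe2, 0xf3, 0xcf, 0x8e, 0xe2, 0xb1, 0xfc, 0x8e]

→ t0 |42|b1|cf|ab|e2|f3|fc|8e|
→ t1 |e2|f3|fc|8e|42|b1|cf|ab|
→ t2 |e2|f3|cf|8e|e2|b1|fc|8e|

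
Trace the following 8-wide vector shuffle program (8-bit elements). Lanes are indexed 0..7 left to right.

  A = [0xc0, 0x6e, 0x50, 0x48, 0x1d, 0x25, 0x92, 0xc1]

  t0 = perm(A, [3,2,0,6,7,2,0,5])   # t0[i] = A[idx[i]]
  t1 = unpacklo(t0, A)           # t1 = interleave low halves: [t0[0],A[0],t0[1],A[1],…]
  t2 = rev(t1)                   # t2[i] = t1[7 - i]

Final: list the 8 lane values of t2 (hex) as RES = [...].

RES = [ 0x48  0x92  0x50  0xc0  0x6e  0x50  0xc0  0x48 ]

t0 = [0x48, 0x50, 0xc0, 0x92, 0xc1, 0x50, 0xc0, 0x25]
t1 = [0x48, 0xc0, 0x50, 0x6e, 0xc0, 0x50, 0x92, 0x48]
t2 = [0x48, 0x92, 0x50, 0xc0, 0x6e, 0x50, 0xc0, 0x48]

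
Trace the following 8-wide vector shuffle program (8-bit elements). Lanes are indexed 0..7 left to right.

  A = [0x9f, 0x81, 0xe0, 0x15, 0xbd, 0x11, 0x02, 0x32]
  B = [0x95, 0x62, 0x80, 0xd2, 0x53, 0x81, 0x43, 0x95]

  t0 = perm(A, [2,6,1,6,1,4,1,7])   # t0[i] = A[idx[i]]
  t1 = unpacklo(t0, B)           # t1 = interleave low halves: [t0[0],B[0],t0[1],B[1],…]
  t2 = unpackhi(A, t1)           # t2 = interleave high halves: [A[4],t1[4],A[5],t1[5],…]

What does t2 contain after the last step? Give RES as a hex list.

RES = [ 0xbd  0x81  0x11  0x80  0x02  0x02  0x32  0xd2 ]

→ t0 |e0|02|81|02|81|bd|81|32|
→ t1 |e0|95|02|62|81|80|02|d2|
→ t2 |bd|81|11|80|02|02|32|d2|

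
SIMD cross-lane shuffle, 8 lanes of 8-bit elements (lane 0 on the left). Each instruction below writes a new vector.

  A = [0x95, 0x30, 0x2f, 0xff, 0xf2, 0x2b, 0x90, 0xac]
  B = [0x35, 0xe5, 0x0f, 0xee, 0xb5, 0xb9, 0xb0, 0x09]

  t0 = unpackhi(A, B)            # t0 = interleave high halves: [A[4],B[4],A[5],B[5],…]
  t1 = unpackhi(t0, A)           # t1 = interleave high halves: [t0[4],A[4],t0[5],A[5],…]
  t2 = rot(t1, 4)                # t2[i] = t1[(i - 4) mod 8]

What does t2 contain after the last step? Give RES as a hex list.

RES = [0xac, 0x90, 0x09, 0xac, 0x90, 0xf2, 0xb0, 0x2b]

→ t0 |f2|b5|2b|b9|90|b0|ac|09|
→ t1 |90|f2|b0|2b|ac|90|09|ac|
→ t2 |ac|90|09|ac|90|f2|b0|2b|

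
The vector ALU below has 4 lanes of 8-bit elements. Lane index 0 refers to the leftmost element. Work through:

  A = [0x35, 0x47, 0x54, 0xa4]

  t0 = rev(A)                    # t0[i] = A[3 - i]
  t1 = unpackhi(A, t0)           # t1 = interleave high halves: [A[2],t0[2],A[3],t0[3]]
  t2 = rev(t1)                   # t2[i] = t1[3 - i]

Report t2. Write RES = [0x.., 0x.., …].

RES = [0x35, 0xa4, 0x47, 0x54]

→ t0 |a4|54|47|35|
→ t1 |54|47|a4|35|
→ t2 |35|a4|47|54|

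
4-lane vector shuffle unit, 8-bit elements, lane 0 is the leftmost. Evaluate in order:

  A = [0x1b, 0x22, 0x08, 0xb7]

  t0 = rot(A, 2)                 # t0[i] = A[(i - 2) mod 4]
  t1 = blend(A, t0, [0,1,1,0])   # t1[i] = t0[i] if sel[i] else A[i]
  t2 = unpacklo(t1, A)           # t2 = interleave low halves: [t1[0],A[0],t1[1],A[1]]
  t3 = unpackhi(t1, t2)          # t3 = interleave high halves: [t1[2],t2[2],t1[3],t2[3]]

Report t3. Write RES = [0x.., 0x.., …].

t0 = [0x08, 0xb7, 0x1b, 0x22]
t1 = [0x1b, 0xb7, 0x1b, 0xb7]
t2 = [0x1b, 0x1b, 0xb7, 0x22]
t3 = [0x1b, 0xb7, 0xb7, 0x22]

RES = [ 0x1b  0xb7  0xb7  0x22 ]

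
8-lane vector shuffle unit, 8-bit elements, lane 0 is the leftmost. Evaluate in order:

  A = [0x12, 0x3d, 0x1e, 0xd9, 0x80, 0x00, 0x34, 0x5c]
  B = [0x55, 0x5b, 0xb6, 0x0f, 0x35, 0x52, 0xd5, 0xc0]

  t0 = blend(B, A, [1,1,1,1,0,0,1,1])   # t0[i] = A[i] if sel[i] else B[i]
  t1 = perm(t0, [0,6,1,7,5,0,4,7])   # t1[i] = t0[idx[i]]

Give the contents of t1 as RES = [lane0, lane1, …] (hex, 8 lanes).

RES = [ 0x12  0x34  0x3d  0x5c  0x52  0x12  0x35  0x5c ]

→ t0 |12|3d|1e|d9|35|52|34|5c|
→ t1 |12|34|3d|5c|52|12|35|5c|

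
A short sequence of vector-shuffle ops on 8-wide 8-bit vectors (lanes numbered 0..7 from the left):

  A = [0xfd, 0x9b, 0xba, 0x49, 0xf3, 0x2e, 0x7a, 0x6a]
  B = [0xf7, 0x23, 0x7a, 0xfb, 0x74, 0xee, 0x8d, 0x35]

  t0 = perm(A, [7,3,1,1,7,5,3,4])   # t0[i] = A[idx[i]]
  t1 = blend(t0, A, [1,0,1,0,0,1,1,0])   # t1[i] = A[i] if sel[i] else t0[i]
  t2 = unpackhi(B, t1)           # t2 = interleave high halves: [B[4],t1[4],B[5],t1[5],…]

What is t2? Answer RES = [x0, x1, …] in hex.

→ t0 |6a|49|9b|9b|6a|2e|49|f3|
→ t1 |fd|49|ba|9b|6a|2e|7a|f3|
→ t2 |74|6a|ee|2e|8d|7a|35|f3|

RES = [0x74, 0x6a, 0xee, 0x2e, 0x8d, 0x7a, 0x35, 0xf3]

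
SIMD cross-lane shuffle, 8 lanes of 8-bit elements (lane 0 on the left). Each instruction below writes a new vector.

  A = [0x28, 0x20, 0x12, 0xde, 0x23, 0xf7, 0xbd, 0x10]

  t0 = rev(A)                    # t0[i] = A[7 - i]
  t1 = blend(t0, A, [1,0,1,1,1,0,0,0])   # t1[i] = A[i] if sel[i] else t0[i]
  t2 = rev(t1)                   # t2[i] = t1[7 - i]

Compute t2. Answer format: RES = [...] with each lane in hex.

RES = [ 0x28  0x20  0x12  0x23  0xde  0x12  0xbd  0x28 ]

  t0: 10 bd f7 23 de 12 20 28
  t1: 28 bd 12 de 23 12 20 28
  t2: 28 20 12 23 de 12 bd 28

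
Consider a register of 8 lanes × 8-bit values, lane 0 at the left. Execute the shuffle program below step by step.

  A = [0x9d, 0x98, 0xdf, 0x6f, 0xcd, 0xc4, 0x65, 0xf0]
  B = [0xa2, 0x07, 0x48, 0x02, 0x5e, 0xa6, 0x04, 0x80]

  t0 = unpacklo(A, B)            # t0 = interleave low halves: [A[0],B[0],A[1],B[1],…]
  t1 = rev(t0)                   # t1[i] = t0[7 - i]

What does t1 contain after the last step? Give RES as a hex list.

RES = [ 0x02  0x6f  0x48  0xdf  0x07  0x98  0xa2  0x9d ]

  t0: 9d a2 98 07 df 48 6f 02
  t1: 02 6f 48 df 07 98 a2 9d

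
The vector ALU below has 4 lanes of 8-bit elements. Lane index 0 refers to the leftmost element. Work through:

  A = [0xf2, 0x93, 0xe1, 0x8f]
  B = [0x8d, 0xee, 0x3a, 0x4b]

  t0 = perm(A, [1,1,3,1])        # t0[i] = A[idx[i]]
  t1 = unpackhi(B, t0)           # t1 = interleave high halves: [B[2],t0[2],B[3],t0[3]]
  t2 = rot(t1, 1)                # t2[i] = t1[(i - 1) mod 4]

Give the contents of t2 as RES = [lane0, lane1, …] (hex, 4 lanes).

RES = [ 0x93  0x3a  0x8f  0x4b ]

t0 = [0x93, 0x93, 0x8f, 0x93]
t1 = [0x3a, 0x8f, 0x4b, 0x93]
t2 = [0x93, 0x3a, 0x8f, 0x4b]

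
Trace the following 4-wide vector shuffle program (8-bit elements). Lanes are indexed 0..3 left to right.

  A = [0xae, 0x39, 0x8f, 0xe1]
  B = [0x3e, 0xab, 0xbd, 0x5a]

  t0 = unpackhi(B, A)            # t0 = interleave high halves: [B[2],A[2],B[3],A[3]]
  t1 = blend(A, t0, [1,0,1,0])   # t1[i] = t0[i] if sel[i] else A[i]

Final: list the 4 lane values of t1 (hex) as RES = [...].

RES = [0xbd, 0x39, 0x5a, 0xe1]

t0 = [0xbd, 0x8f, 0x5a, 0xe1]
t1 = [0xbd, 0x39, 0x5a, 0xe1]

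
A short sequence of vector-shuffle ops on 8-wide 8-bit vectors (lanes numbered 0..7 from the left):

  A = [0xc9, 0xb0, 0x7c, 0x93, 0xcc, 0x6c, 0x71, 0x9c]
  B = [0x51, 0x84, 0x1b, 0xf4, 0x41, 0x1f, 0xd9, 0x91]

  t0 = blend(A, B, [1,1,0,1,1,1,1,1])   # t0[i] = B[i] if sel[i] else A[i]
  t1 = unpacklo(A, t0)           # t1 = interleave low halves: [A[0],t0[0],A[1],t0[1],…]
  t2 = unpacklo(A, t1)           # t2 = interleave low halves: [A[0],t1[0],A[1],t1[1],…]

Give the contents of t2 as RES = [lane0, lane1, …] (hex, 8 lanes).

RES = [ 0xc9  0xc9  0xb0  0x51  0x7c  0xb0  0x93  0x84 ]

  t0: 51 84 7c f4 41 1f d9 91
  t1: c9 51 b0 84 7c 7c 93 f4
  t2: c9 c9 b0 51 7c b0 93 84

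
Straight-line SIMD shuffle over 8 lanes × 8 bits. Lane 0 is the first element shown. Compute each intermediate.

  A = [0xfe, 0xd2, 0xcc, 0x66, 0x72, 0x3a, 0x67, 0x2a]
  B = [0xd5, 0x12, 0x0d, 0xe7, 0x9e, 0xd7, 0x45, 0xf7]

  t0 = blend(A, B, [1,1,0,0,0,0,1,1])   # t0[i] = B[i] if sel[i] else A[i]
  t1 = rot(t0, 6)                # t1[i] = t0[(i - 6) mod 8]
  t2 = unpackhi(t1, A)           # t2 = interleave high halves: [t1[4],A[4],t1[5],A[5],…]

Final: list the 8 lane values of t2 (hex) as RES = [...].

RES = [ 0x45  0x72  0xf7  0x3a  0xd5  0x67  0x12  0x2a ]

→ t0 |d5|12|cc|66|72|3a|45|f7|
→ t1 |cc|66|72|3a|45|f7|d5|12|
→ t2 |45|72|f7|3a|d5|67|12|2a|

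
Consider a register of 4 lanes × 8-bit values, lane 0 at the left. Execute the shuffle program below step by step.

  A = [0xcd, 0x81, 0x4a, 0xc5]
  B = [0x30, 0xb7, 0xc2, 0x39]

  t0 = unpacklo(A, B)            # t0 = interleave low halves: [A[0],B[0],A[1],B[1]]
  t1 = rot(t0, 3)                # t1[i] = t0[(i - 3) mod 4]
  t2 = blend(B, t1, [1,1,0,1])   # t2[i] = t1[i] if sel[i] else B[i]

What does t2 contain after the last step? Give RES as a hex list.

RES = [ 0x30  0x81  0xc2  0xcd ]

→ t0 |cd|30|81|b7|
→ t1 |30|81|b7|cd|
→ t2 |30|81|c2|cd|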